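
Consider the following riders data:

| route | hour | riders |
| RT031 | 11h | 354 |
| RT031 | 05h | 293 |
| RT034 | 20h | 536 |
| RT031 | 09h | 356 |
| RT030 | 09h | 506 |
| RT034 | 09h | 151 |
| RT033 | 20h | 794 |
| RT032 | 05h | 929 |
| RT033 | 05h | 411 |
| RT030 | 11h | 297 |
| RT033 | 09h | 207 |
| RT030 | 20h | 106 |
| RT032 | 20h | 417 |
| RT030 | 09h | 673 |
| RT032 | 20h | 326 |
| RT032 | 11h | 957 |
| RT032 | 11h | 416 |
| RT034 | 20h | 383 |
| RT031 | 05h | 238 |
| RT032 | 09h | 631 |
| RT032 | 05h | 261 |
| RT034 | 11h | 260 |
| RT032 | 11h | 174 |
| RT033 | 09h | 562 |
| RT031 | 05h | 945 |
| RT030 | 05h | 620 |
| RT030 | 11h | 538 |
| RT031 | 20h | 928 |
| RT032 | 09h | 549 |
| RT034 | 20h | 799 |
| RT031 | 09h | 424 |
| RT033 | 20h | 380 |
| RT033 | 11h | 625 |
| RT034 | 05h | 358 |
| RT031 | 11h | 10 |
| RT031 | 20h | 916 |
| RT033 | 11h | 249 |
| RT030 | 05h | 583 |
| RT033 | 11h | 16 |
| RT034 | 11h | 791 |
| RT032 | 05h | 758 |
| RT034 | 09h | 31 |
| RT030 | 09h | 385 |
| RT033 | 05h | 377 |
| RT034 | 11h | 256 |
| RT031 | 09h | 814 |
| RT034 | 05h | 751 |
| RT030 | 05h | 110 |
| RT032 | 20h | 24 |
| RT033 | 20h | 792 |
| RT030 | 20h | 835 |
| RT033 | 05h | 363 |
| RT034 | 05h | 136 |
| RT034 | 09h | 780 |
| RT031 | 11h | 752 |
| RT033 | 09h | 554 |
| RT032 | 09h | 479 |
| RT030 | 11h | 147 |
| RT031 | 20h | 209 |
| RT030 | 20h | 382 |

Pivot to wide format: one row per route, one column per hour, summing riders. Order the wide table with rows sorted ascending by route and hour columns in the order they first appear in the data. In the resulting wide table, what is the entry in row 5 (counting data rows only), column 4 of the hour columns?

With rows sorted ascending by route, row 5 is route=RT034. hour columns in first-appearance order: 11h, 05h, 20h, 09h; column 4 is 09h.
Long rows with route=RT034, hour=09h: 151 + 31 + 780 = 962.

962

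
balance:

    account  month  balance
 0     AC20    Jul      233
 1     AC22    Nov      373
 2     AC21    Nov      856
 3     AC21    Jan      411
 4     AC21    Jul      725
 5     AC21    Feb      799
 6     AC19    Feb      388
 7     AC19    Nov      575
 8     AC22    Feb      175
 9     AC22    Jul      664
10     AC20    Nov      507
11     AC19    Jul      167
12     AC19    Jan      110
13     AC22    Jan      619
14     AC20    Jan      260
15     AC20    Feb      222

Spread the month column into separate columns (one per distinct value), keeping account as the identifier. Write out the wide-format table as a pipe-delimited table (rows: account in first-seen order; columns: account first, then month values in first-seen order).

| account | Jul | Nov | Jan | Feb |
| AC20 | 233 | 507 | 260 | 222 |
| AC22 | 664 | 373 | 619 | 175 |
| AC21 | 725 | 856 | 411 | 799 |
| AC19 | 167 | 575 | 110 | 388 |

Columns: account plus the 4 distinct month values (Jul, Nov, Jan, Feb).
For example, row AC20 column Jul takes balance=233 from the long row (AC20, Jul).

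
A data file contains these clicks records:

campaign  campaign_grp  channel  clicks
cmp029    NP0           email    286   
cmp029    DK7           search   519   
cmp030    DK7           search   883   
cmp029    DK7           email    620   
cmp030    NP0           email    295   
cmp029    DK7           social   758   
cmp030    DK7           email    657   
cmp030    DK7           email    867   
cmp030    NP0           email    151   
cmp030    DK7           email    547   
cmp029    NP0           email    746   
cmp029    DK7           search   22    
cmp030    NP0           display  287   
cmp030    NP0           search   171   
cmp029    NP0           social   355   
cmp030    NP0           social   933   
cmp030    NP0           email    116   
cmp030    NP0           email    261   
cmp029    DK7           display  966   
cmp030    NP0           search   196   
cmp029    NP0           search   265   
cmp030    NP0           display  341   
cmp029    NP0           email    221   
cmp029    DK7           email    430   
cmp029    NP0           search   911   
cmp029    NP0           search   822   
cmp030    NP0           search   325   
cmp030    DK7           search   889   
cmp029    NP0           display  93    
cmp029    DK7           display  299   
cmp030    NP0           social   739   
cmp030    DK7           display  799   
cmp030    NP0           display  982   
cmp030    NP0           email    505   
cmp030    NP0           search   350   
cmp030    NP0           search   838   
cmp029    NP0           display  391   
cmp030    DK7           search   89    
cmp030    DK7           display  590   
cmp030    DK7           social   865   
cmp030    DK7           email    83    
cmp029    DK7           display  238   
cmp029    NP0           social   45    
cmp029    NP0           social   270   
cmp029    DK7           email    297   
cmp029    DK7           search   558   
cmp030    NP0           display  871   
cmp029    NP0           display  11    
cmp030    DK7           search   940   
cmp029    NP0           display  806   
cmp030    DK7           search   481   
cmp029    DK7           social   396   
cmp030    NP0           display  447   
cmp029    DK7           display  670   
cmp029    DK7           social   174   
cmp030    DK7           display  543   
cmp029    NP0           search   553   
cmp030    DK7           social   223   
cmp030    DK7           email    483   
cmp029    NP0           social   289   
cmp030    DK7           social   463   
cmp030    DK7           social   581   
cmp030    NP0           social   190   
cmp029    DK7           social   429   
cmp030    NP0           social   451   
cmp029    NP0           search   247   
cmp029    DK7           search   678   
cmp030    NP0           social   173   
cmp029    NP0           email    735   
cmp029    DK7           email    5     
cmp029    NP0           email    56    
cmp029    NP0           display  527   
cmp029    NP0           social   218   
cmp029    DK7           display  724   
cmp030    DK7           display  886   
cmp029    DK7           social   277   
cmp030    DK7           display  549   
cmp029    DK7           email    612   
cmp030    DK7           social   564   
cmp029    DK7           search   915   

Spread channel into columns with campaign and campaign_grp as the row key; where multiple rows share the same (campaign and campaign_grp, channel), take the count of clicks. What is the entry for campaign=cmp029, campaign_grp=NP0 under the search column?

5

Rows with campaign=cmp029, campaign_grp=NP0 and channel=search: clicks values are 265, 911, 822, 553, 247.
5 rows match — count = 5.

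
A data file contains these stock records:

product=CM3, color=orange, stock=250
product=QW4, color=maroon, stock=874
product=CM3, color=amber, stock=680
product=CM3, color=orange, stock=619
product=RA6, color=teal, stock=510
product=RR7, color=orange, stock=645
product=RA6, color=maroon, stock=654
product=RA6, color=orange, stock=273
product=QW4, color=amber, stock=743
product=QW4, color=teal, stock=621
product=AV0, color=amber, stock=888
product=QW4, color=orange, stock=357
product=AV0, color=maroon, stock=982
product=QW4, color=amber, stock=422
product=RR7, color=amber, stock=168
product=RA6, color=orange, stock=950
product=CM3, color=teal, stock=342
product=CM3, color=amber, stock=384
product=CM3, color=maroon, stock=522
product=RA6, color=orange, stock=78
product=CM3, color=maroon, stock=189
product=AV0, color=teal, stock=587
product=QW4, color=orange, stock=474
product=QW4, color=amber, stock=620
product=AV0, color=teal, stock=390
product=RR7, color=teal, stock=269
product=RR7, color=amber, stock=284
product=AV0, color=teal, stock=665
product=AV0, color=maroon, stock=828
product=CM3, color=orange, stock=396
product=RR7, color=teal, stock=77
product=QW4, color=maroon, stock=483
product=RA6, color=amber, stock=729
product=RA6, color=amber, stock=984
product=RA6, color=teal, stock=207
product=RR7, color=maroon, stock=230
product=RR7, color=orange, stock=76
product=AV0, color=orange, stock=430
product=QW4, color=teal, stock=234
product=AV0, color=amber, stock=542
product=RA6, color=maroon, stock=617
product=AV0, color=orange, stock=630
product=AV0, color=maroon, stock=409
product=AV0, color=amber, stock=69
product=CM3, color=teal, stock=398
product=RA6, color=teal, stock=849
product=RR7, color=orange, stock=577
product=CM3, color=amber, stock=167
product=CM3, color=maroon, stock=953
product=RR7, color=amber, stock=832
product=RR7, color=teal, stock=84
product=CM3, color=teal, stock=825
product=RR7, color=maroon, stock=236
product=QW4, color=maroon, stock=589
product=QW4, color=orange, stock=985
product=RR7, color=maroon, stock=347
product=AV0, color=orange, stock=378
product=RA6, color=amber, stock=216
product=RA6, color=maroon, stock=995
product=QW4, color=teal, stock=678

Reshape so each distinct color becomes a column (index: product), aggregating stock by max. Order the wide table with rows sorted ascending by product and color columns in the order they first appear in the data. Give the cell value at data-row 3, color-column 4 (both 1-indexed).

With rows sorted ascending by product, row 3 is product=QW4. color columns in first-appearance order: orange, maroon, amber, teal; column 4 is teal.
Long rows with product=QW4, color=teal: max(621, 234, 678) = 678.

678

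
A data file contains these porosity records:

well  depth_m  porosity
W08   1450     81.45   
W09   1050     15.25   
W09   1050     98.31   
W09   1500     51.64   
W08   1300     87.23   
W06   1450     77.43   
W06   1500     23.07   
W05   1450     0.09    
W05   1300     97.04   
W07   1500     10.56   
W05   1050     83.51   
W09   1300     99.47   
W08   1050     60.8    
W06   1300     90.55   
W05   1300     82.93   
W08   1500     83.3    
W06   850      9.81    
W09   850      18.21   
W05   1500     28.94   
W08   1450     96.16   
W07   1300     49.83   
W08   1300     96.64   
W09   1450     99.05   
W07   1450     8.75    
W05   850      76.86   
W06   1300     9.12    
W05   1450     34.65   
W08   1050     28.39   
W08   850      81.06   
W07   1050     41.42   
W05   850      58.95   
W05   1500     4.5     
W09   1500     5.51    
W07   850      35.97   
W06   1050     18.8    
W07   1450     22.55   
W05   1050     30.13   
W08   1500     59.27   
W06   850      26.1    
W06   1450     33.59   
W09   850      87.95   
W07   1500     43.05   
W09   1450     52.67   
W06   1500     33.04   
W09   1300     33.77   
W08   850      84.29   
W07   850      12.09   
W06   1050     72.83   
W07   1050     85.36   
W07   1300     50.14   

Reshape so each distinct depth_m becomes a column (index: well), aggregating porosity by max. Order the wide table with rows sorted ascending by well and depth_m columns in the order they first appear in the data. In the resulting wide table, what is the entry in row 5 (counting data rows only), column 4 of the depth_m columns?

99.47

With rows sorted ascending by well, row 5 is well=W09. depth_m columns in first-appearance order: 1450, 1050, 1500, 1300, 850; column 4 is 1300.
Long rows with well=W09, depth_m=1300: max(99.47, 33.77) = 99.47.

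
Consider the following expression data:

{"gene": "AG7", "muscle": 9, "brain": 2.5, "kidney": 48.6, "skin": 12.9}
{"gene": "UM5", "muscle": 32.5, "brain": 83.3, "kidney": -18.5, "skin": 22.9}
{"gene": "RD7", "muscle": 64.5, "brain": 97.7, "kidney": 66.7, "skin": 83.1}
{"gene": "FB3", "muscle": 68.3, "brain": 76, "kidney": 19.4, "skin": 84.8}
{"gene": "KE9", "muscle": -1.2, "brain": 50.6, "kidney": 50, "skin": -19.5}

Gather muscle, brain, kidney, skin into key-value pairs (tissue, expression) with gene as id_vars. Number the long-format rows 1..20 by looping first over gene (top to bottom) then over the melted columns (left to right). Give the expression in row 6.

20 rows total (5 × 4). Row 6: index ⌊(6-1)/4⌋ = 1 into gene → UM5; (6-1) mod 4 = 1 into the melted columns → brain.
So row 6 is (UM5, brain, 83.3); expression = 83.3.

83.3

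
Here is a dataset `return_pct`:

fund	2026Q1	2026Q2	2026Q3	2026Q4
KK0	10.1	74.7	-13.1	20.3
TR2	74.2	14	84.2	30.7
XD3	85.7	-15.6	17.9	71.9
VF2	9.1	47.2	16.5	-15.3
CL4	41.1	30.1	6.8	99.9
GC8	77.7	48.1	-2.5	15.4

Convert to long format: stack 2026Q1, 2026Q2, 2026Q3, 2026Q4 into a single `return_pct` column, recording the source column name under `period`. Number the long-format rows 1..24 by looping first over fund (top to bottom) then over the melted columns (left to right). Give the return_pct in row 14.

47.2

24 rows total (6 × 4). Row 14: index ⌊(14-1)/4⌋ = 3 into fund → VF2; (14-1) mod 4 = 1 into the melted columns → 2026Q2.
So row 14 is (VF2, 2026Q2, 47.2); return_pct = 47.2.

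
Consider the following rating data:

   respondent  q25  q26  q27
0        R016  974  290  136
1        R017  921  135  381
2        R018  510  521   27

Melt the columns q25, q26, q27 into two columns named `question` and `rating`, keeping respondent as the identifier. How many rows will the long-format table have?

9

3 respondent values × 3 melted columns = 9 rows.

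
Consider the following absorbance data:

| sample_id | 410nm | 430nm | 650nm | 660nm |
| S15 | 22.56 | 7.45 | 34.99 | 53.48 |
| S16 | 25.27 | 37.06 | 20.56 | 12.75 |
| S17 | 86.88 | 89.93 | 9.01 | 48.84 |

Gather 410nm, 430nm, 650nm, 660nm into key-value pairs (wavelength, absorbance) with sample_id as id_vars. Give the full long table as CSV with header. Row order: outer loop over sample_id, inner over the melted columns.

Each (sample_id, column) pair becomes one row: 3 × 4 = 12 rows.
For example, (S15, 410nm) → absorbance=22.56.

sample_id,wavelength,absorbance
S15,410nm,22.56
S15,430nm,7.45
S15,650nm,34.99
S15,660nm,53.48
S16,410nm,25.27
S16,430nm,37.06
S16,650nm,20.56
S16,660nm,12.75
S17,410nm,86.88
S17,430nm,89.93
S17,650nm,9.01
S17,660nm,48.84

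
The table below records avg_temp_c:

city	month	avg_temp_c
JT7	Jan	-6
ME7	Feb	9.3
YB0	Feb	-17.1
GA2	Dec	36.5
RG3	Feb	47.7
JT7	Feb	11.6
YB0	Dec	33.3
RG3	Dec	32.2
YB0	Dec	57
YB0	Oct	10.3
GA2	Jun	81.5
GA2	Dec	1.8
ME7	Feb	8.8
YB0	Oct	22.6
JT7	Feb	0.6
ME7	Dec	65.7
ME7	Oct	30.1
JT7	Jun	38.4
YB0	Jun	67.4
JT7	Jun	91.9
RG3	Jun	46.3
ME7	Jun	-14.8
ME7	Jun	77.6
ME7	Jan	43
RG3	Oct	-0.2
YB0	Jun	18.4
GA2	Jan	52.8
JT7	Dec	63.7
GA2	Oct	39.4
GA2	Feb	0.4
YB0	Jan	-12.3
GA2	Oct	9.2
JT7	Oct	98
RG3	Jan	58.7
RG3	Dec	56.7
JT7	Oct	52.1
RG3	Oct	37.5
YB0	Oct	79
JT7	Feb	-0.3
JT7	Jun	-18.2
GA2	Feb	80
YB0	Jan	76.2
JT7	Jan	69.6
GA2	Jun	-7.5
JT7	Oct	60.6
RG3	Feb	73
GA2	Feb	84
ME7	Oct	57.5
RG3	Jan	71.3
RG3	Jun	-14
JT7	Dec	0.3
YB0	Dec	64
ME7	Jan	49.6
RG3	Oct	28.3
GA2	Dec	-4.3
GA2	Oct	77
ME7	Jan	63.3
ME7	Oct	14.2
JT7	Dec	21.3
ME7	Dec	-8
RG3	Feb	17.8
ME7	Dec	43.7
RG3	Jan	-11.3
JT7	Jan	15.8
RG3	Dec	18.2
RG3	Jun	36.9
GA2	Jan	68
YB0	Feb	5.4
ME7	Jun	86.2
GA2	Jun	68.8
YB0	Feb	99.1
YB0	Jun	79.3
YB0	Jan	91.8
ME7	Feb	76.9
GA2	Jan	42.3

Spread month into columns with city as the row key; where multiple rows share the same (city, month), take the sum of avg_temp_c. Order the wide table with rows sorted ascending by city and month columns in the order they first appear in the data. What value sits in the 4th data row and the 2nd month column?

With rows sorted ascending by city, row 4 is city=RG3. month columns in first-appearance order: Jan, Feb, Dec, Oct, Jun; column 2 is Feb.
Long rows with city=RG3, month=Feb: 47.7 + 73 + 17.8 = 138.5.

138.5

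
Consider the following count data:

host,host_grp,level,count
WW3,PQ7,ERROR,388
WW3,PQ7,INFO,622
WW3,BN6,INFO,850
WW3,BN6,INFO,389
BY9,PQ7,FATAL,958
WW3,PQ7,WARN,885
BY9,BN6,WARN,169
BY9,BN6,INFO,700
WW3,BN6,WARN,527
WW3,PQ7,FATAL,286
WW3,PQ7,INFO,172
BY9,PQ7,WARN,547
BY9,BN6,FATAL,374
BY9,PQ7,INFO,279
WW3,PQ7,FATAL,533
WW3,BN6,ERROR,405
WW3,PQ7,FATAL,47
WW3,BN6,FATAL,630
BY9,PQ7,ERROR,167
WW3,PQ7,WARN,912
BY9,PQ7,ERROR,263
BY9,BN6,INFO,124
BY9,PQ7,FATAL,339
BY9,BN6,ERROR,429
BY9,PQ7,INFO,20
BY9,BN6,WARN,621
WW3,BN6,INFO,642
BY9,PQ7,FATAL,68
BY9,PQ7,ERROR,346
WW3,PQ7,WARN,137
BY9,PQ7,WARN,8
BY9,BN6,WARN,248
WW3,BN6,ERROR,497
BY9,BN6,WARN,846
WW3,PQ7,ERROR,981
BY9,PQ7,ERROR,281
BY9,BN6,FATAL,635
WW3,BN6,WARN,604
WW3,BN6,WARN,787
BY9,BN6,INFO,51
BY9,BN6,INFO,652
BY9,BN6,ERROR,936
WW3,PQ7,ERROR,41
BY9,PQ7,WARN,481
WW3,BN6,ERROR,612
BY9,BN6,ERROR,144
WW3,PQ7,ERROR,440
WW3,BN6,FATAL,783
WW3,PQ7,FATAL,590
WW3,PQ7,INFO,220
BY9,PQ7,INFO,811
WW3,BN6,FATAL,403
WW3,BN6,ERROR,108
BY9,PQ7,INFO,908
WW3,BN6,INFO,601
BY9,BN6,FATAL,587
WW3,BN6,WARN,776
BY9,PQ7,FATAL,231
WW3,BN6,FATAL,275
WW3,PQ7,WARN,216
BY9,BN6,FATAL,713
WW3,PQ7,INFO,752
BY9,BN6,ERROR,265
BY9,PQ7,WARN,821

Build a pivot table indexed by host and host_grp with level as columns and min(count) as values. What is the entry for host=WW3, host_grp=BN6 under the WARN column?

Rows with host=WW3, host_grp=BN6 and level=WARN: count values are 527, 604, 787, 776.
min(527, 604, 787, 776) = 527.

527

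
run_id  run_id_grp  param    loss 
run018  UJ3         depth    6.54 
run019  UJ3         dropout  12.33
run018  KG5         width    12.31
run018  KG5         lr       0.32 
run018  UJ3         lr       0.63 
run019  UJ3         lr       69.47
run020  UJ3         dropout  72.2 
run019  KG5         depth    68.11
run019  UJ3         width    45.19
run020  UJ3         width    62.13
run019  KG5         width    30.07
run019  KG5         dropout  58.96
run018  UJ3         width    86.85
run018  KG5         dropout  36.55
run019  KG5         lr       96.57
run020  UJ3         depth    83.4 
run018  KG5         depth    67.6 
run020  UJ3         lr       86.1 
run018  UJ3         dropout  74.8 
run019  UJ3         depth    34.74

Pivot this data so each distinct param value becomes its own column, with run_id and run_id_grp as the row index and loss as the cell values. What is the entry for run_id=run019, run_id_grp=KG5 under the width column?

30.07

Wide layout: rows indexed by run_id and run_id_grp, columns are the 4 distinct param values (depth, dropout, width, lr).
Cell (run_id=run019, run_id_grp=KG5, param=width) draws from the long row where run_id=run019, run_id_grp=KG5 and param=width, which has loss=30.07.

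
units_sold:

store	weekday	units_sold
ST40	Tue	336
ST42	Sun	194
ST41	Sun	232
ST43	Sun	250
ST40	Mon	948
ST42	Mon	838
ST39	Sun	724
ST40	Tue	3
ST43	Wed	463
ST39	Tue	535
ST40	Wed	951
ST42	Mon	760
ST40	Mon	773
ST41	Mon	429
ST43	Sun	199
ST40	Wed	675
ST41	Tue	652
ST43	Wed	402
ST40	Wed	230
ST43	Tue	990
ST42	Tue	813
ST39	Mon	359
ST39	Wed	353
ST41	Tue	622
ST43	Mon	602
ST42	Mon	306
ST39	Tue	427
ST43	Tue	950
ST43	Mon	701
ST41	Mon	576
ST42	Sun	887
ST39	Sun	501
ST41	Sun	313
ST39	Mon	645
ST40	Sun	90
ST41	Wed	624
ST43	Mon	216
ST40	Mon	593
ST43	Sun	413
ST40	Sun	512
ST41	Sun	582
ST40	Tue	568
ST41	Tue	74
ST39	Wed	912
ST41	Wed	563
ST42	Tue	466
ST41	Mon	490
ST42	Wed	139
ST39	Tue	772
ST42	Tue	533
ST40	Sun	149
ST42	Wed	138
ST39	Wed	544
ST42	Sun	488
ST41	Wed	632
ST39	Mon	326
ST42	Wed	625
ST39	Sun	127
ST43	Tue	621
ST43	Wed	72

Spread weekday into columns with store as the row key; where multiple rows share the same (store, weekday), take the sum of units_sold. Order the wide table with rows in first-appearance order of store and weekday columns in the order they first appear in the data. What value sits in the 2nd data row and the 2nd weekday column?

1569

With rows in first-appearance order of store, row 2 is store=ST42. weekday columns in first-appearance order: Tue, Sun, Mon, Wed; column 2 is Sun.
Long rows with store=ST42, weekday=Sun: 194 + 887 + 488 = 1569.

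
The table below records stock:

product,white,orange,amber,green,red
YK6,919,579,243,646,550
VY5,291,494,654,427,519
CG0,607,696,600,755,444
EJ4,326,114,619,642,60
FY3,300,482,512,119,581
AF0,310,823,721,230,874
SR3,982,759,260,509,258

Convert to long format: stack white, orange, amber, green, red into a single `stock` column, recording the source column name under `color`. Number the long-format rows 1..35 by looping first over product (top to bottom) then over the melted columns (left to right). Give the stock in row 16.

35 rows total (7 × 5). Row 16: index ⌊(16-1)/5⌋ = 3 into product → EJ4; (16-1) mod 5 = 0 into the melted columns → white.
So row 16 is (EJ4, white, 326); stock = 326.

326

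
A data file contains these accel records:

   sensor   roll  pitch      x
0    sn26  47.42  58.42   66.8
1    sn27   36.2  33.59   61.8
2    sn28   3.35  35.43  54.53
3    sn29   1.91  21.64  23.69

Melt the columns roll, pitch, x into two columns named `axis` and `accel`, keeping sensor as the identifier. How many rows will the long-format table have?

4 sensor values × 3 melted columns = 12 rows.

12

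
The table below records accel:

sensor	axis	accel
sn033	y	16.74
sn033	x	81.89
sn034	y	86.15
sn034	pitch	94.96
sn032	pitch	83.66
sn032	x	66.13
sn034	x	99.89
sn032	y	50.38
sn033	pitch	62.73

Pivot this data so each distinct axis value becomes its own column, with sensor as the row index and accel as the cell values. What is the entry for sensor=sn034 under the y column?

Wide layout: rows indexed by sensor, columns are the 3 distinct axis values (y, x, pitch).
Cell (sensor=sn034, axis=y) draws from the long row where sensor=sn034 and axis=y, which has accel=86.15.

86.15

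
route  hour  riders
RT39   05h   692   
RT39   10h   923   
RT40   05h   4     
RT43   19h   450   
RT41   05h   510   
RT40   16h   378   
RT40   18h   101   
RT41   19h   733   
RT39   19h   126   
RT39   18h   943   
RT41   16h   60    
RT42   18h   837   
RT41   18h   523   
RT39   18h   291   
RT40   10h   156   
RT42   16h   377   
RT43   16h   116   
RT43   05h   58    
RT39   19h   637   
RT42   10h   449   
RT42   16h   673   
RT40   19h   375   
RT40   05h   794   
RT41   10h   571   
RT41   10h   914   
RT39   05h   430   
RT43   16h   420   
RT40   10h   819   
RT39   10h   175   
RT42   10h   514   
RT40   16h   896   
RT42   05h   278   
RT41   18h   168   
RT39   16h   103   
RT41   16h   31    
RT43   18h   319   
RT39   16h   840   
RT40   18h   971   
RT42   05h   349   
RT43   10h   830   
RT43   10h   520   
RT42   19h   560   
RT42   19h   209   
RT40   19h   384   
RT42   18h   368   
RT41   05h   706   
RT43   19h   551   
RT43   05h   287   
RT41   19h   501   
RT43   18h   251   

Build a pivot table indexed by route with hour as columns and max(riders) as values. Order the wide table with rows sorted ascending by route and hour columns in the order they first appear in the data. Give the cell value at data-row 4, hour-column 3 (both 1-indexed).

With rows sorted ascending by route, row 4 is route=RT42. hour columns in first-appearance order: 05h, 10h, 19h, 16h, 18h; column 3 is 19h.
Long rows with route=RT42, hour=19h: max(560, 209) = 560.

560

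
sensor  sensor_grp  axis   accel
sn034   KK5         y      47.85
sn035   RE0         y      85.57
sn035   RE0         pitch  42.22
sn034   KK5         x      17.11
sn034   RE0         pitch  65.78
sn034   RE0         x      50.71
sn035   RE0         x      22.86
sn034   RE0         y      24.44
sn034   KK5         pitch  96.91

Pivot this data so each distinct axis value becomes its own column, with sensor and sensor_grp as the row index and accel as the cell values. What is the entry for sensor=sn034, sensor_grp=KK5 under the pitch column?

Wide layout: rows indexed by sensor and sensor_grp, columns are the 3 distinct axis values (y, pitch, x).
Cell (sensor=sn034, sensor_grp=KK5, axis=pitch) draws from the long row where sensor=sn034, sensor_grp=KK5 and axis=pitch, which has accel=96.91.

96.91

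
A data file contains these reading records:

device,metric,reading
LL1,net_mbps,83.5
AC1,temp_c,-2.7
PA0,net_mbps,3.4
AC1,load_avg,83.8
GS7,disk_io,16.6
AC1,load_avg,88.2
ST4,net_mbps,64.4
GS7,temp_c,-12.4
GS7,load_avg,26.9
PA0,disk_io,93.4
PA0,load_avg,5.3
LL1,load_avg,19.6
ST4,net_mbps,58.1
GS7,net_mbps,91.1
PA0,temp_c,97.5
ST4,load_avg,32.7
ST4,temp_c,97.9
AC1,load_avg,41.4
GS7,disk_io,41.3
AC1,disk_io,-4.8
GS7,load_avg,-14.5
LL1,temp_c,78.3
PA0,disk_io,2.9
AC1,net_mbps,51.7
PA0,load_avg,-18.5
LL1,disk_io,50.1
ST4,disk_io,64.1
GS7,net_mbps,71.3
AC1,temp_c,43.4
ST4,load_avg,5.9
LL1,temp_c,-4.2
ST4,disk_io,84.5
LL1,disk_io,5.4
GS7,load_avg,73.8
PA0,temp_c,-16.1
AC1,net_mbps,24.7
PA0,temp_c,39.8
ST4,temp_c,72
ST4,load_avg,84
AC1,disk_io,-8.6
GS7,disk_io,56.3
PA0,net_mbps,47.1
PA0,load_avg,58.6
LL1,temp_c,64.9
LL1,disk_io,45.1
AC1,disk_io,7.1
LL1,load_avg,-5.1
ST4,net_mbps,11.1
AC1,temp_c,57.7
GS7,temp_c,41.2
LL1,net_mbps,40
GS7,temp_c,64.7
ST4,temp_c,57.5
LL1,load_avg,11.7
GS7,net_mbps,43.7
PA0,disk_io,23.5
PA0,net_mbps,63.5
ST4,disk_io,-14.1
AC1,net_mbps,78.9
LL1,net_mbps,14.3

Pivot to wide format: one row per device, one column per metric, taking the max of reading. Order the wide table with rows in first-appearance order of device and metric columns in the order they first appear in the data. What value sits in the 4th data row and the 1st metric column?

With rows in first-appearance order of device, row 4 is device=GS7. metric columns in first-appearance order: net_mbps, temp_c, load_avg, disk_io; column 1 is net_mbps.
Long rows with device=GS7, metric=net_mbps: max(91.1, 71.3, 43.7) = 91.1.

91.1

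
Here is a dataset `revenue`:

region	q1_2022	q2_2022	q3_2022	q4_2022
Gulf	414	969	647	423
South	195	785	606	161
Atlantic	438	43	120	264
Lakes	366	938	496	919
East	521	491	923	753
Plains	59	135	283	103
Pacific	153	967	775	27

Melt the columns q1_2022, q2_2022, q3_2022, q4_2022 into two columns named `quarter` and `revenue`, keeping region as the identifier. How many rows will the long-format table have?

28

7 region values × 4 melted columns = 28 rows.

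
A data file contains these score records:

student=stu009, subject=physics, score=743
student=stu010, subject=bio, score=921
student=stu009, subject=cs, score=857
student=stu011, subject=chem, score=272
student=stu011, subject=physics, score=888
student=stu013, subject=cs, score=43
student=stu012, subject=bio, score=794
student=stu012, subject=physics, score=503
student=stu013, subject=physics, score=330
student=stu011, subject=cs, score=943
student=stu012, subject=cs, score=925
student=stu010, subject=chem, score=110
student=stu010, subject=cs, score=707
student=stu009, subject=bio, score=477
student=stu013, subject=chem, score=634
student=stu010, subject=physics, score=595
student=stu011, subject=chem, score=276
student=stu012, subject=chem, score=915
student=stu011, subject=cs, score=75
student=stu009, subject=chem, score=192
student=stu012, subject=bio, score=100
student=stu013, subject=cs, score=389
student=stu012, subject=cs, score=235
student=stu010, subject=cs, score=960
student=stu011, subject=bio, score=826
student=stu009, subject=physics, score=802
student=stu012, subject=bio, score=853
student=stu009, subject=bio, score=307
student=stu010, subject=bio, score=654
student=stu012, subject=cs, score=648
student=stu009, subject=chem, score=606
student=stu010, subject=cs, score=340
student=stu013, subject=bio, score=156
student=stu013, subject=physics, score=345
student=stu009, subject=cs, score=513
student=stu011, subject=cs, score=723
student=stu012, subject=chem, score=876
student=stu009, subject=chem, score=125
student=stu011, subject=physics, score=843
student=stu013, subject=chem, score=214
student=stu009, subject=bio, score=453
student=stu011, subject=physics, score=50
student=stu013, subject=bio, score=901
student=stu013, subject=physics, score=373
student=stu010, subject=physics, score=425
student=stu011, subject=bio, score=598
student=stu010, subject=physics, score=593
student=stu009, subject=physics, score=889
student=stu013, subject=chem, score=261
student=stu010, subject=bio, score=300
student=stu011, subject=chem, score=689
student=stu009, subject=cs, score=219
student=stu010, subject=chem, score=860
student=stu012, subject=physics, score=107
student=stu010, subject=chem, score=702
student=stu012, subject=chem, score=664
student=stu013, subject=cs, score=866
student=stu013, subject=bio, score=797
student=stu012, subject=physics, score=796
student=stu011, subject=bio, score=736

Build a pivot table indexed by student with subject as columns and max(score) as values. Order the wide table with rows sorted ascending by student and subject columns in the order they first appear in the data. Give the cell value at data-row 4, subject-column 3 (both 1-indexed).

With rows sorted ascending by student, row 4 is student=stu012. subject columns in first-appearance order: physics, bio, cs, chem; column 3 is cs.
Long rows with student=stu012, subject=cs: max(925, 235, 648) = 925.

925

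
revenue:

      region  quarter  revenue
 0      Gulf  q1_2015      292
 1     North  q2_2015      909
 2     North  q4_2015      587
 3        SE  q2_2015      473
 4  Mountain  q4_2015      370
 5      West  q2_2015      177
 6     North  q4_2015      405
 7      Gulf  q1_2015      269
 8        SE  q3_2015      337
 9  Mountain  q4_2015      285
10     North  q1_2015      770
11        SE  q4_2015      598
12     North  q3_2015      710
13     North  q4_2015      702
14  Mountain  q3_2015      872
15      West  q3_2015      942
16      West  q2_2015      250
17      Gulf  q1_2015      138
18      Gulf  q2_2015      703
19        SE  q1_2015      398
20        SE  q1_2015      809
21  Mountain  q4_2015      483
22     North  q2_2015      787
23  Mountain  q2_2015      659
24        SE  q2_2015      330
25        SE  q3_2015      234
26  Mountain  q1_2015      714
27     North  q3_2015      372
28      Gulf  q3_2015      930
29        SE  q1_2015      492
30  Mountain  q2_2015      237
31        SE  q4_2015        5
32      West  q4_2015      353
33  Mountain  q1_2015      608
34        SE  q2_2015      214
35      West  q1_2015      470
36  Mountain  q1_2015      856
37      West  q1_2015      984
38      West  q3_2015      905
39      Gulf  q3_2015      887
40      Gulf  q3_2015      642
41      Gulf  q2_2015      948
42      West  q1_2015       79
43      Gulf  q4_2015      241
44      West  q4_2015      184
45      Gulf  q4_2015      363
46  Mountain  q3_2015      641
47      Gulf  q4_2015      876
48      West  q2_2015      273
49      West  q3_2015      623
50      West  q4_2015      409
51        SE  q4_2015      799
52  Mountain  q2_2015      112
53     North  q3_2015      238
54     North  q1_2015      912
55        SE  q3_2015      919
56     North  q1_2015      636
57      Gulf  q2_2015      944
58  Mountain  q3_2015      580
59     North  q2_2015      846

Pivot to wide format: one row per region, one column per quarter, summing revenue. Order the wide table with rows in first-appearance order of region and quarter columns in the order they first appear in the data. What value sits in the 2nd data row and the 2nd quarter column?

2542

With rows in first-appearance order of region, row 2 is region=North. quarter columns in first-appearance order: q1_2015, q2_2015, q4_2015, q3_2015; column 2 is q2_2015.
Long rows with region=North, quarter=q2_2015: 909 + 787 + 846 = 2542.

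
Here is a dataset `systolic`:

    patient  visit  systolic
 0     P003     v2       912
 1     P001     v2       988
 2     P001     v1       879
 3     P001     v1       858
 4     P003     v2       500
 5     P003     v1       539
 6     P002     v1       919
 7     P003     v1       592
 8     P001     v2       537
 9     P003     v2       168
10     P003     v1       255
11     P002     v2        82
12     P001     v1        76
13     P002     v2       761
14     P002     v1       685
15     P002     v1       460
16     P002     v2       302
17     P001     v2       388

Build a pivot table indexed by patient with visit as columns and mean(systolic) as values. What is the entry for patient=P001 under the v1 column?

Rows with patient=P001 and visit=v1: systolic values are 879, 858, 76.
(879 + 858 + 76) / 3 = 604.33.

604.33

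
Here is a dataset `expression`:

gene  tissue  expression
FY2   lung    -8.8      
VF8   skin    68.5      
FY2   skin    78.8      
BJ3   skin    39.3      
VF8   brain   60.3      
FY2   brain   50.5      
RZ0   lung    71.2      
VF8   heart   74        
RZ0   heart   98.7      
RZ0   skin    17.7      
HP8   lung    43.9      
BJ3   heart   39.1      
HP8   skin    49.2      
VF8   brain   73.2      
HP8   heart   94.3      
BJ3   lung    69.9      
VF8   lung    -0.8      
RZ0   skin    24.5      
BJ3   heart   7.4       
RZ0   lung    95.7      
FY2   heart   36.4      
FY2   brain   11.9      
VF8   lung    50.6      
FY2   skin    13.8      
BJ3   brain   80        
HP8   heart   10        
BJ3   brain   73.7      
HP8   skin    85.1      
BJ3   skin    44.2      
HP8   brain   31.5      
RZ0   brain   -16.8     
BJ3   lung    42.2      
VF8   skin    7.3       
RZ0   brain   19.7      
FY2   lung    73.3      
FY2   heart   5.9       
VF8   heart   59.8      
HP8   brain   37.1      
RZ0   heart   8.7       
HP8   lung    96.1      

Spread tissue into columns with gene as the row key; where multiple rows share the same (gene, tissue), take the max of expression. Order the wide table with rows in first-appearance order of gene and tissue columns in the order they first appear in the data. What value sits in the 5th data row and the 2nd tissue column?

85.1

With rows in first-appearance order of gene, row 5 is gene=HP8. tissue columns in first-appearance order: lung, skin, brain, heart; column 2 is skin.
Long rows with gene=HP8, tissue=skin: max(49.2, 85.1) = 85.1.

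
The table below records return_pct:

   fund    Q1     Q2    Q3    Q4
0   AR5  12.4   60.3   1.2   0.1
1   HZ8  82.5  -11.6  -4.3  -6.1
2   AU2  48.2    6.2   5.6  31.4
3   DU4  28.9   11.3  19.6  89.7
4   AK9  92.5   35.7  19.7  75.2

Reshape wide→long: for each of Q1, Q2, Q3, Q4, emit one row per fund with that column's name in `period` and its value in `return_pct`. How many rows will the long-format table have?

5 fund values × 4 melted columns = 20 rows.

20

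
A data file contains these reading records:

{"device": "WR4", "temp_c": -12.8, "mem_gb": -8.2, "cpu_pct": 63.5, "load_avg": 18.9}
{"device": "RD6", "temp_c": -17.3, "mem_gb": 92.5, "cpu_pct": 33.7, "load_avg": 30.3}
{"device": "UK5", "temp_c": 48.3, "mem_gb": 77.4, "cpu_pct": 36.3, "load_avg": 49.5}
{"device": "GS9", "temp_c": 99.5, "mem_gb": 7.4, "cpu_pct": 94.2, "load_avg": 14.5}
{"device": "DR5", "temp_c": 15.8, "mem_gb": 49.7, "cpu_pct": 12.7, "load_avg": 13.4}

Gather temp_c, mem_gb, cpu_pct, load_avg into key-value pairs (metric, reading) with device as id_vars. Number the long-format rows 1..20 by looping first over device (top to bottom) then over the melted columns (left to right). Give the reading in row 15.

20 rows total (5 × 4). Row 15: index ⌊(15-1)/4⌋ = 3 into device → GS9; (15-1) mod 4 = 2 into the melted columns → cpu_pct.
So row 15 is (GS9, cpu_pct, 94.2); reading = 94.2.

94.2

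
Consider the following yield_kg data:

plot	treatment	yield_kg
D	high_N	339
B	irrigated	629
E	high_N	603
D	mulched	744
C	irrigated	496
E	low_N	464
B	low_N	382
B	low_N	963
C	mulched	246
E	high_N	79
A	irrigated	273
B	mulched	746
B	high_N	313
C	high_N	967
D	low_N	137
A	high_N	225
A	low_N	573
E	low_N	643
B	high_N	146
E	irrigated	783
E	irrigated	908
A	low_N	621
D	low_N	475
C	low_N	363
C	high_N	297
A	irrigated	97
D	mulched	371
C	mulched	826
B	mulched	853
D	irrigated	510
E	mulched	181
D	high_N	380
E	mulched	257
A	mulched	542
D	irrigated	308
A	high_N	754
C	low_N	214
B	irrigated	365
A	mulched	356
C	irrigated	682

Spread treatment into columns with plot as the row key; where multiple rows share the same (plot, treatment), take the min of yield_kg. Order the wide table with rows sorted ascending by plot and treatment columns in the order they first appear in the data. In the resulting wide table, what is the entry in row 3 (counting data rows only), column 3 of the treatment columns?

246

With rows sorted ascending by plot, row 3 is plot=C. treatment columns in first-appearance order: high_N, irrigated, mulched, low_N; column 3 is mulched.
Long rows with plot=C, treatment=mulched: min(246, 826) = 246.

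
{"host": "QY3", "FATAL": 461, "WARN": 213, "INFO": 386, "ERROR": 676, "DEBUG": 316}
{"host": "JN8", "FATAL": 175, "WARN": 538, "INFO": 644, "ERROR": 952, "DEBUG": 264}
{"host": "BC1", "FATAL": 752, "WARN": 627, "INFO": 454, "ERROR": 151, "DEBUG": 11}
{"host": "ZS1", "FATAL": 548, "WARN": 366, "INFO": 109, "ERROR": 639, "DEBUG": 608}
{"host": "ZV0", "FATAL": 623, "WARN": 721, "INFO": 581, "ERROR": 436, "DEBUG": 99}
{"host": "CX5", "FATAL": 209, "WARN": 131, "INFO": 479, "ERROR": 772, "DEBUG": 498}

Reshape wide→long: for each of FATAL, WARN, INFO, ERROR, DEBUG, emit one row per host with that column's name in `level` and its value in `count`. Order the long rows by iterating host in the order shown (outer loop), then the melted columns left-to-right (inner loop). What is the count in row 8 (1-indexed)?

644

30 rows total (6 × 5). Row 8: index ⌊(8-1)/5⌋ = 1 into host → JN8; (8-1) mod 5 = 2 into the melted columns → INFO.
So row 8 is (JN8, INFO, 644); count = 644.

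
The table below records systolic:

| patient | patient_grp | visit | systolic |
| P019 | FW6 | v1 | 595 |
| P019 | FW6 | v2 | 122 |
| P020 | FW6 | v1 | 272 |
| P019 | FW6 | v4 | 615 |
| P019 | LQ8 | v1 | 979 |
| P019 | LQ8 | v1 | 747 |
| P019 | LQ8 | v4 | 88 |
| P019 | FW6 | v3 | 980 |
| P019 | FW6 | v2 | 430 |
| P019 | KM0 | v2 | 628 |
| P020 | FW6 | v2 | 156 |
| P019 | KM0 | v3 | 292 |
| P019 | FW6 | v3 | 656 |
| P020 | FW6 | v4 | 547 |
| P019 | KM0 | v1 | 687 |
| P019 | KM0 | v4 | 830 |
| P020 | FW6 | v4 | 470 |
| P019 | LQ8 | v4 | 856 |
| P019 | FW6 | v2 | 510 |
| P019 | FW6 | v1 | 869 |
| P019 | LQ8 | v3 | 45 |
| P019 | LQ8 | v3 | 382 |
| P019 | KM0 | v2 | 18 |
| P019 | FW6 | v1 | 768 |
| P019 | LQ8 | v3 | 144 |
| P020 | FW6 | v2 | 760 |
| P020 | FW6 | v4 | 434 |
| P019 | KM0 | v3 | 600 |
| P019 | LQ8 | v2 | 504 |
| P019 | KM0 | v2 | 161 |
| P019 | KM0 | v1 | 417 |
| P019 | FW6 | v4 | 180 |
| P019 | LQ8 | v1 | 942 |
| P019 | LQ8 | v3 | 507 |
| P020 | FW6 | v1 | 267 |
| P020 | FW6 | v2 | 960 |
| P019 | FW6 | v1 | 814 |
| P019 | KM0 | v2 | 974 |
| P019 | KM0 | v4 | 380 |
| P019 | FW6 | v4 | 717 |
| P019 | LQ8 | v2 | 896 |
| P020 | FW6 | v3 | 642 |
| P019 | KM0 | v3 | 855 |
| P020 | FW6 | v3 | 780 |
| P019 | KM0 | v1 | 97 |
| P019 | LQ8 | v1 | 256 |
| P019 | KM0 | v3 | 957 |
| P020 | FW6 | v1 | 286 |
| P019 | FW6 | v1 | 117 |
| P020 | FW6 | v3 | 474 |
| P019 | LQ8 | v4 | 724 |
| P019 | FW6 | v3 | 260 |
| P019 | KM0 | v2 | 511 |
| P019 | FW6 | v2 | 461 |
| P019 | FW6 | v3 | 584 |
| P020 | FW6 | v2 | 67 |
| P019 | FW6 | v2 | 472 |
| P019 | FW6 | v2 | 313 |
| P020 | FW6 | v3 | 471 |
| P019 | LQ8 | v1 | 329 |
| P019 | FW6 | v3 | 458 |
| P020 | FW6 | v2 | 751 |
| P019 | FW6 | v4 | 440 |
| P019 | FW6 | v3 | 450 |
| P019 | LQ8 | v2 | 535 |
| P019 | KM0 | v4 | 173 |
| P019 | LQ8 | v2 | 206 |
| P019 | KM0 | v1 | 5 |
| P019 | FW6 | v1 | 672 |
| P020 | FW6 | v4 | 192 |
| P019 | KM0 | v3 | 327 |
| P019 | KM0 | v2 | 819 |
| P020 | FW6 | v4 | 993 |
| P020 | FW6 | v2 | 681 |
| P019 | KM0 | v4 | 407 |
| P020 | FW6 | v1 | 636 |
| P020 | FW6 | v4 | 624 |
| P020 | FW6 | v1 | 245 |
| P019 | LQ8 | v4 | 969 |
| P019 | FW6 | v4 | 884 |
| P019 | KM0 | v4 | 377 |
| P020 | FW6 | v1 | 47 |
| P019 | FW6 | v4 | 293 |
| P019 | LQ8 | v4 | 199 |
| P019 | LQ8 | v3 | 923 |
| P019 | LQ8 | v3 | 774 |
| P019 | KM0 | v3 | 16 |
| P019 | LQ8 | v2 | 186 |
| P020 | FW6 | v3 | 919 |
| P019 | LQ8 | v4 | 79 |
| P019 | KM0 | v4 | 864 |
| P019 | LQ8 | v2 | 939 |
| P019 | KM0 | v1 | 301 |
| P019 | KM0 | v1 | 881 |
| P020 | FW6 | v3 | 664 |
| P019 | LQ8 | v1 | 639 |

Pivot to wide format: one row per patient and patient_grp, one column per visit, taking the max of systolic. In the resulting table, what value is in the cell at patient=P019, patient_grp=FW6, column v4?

Rows with patient=P019, patient_grp=FW6 and visit=v4: systolic values are 615, 180, 717, 440, 884, 293.
max(615, 180, 717, 440, 884, 293) = 884.

884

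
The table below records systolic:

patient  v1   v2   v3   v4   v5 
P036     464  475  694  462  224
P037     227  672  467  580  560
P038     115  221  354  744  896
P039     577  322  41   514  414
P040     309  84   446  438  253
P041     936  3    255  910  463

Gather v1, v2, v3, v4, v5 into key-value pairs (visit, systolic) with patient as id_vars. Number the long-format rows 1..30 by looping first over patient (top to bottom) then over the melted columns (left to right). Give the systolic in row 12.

30 rows total (6 × 5). Row 12: index ⌊(12-1)/5⌋ = 2 into patient → P038; (12-1) mod 5 = 1 into the melted columns → v2.
So row 12 is (P038, v2, 221); systolic = 221.

221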